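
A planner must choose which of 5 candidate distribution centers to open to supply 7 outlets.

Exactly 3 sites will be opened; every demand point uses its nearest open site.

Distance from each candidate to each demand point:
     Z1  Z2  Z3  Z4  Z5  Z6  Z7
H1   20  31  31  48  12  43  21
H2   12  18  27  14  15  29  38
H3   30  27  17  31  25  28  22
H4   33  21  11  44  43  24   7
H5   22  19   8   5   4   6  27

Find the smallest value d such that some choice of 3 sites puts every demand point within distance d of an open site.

18

Open {H2, H4, H5}.
  Farthest demand point is Z2 at distance 18 (to H2); all others are ≤ 18.
With {H1, H4, H5} the worst case is 20.
With {H1, H2, H5} the worst case is 21.
No size-3 selection achieves below 18.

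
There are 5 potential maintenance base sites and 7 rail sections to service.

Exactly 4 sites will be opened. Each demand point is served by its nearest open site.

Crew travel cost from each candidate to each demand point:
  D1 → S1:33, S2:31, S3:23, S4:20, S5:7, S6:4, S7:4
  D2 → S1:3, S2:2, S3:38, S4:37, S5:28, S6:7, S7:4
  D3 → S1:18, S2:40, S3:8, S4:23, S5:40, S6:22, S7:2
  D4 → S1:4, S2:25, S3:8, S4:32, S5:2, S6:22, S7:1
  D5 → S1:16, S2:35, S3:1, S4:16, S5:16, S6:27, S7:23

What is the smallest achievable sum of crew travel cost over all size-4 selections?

29

Open {D1, D2, D4, D5}.
  S1→D2 3, S2→D2 2, S3→D5 1, S4→D5 16, S5→D4 2, S6→D1 4, S7→D4 1  ⇒ total 29.
Compare {D2, D3, D4, D5}: total 32.
Compare {D1, D2, D3, D5}: total 35.
No size-4 selection does better; minimum is 29.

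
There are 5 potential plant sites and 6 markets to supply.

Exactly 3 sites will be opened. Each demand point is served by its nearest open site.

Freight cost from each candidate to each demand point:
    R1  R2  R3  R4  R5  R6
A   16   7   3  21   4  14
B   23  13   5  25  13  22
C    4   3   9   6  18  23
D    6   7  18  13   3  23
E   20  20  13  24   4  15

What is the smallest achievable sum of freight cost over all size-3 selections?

Open {A, C, D}.
  R1→C 4, R2→C 3, R3→A 3, R4→C 6, R5→D 3, R6→A 14  ⇒ total 33.
Compare {A, B, C}: total 34.
Compare {A, C, E}: total 34.
No size-3 selection does better; minimum is 33.

33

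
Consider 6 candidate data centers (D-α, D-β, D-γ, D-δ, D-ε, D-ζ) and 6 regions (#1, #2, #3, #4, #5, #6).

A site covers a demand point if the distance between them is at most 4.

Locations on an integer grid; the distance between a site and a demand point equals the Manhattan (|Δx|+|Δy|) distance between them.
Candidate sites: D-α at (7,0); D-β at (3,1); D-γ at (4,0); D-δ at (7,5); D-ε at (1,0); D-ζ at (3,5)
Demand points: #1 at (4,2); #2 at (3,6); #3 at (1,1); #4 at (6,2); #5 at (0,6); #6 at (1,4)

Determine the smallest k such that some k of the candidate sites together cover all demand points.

Coverage sets (demand points within 4 of each site):
  D-α: {#4}
  D-β: {#1, #3, #4}
  D-γ: {#1, #3, #4}
  D-δ: {#4}
  D-ε: {#3, #6}
  D-ζ: {#1, #2, #5, #6}
No single site covers all 6 demand points.
But {D-β, D-ζ} covers everything, so the minimum is 2.

2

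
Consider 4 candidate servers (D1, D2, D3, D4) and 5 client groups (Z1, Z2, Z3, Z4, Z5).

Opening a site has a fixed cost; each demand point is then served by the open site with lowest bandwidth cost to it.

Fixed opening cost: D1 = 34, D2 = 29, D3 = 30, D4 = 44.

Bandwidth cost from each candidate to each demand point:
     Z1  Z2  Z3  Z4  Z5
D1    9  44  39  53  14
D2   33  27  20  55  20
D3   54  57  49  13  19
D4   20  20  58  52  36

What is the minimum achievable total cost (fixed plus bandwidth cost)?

171

Open {D2, D3}: assign each demand point to its cheapest open site.
  Z1→D2 33, Z2→D2 27, Z3→D2 20, Z4→D3 13, Z5→D3 19
  bandwidth cost 112, fixed 59 → total 171.
Compare {D1, D2, D3}: bandwidth cost 83 + fixed 93 = 176.
Compare {D1, D3}: bandwidth cost 119 + fixed 64 = 183.
Compare {D2}: bandwidth cost 155 + fixed 29 = 184.
All other subsets cost ≥ 176. Minimum total cost: 171.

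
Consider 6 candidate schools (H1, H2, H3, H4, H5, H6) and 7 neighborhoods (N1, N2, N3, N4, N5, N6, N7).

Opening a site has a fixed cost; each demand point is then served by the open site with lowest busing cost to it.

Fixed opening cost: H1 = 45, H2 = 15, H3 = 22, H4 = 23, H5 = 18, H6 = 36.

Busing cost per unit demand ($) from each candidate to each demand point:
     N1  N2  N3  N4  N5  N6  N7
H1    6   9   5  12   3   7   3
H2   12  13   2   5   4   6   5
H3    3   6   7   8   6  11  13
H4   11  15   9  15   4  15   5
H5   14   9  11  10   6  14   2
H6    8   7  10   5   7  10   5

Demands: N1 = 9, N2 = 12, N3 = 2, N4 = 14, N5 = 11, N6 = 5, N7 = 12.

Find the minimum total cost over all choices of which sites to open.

Open {H2, H3, H5}: assign each demand point to its cheapest open site.
  N1→H3 9×3=27, N2→H3 12×6=72, N3→H2 2×2=4, N4→H2 14×5=70, N5→H2 11×4=44, N6→H2 5×6=30, N7→H5 12×2=24
  busing cost 271, fixed 55 → total 326.
Compare {H2, H3}: busing cost 307 + fixed 37 = 344.
Compare {H2, H3, H4, H5}: busing cost 271 + fixed 78 = 349.
Compare {H1, H2, H3}: busing cost 272 + fixed 82 = 354.
All other subsets cost ≥ 344. Minimum total cost: 326.

326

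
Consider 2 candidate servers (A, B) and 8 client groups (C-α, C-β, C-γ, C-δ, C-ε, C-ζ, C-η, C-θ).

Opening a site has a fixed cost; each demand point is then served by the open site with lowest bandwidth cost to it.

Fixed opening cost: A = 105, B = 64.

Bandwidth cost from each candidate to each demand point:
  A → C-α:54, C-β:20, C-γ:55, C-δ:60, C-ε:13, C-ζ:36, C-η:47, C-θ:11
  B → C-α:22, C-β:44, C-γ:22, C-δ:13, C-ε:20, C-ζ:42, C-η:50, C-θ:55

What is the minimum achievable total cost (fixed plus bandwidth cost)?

Open {B}: assign each demand point to its cheapest open site.
  C-α→B 22, C-β→B 44, C-γ→B 22, C-δ→B 13, C-ε→B 20, C-ζ→B 42, C-η→B 50, C-θ→B 55
  bandwidth cost 268, fixed 64 → total 332.
Compare {A, B}: bandwidth cost 184 + fixed 169 = 353.
Compare {A}: bandwidth cost 296 + fixed 105 = 401.

332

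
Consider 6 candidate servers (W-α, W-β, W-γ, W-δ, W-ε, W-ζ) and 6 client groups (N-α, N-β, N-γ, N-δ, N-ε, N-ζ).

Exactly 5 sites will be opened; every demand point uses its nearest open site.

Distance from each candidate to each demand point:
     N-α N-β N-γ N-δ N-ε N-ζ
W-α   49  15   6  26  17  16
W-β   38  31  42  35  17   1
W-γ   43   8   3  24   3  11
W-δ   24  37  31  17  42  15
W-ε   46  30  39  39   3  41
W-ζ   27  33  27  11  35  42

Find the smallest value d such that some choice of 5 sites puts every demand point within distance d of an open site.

24

Open {W-α, W-β, W-γ, W-δ, W-ε}.
  Farthest demand point is N-α at distance 24 (to W-δ); all others are ≤ 24.
With {W-α, W-β, W-γ, W-δ, W-ζ} the worst case is 24.
With {W-α, W-β, W-δ, W-ε, W-ζ} the worst case is 24.
No size-5 selection achieves below 24.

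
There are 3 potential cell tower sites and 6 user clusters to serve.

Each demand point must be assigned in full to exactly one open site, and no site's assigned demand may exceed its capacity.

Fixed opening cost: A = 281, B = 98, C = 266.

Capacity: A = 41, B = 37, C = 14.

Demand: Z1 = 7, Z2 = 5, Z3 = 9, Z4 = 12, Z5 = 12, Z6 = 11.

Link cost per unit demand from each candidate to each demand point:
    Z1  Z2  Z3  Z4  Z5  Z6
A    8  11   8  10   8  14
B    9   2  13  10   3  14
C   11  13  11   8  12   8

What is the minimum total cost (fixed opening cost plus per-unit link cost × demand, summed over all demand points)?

Open {A, B}; cheapest assignment that respects the capacities:
  A (cap 41, load 39): Z1, Z3, Z4, Z6 — cost 7×8 + 9×8 + 12×10 + 11×14 = 402
  B (cap 37, load 17): Z2, Z5 — cost 5×2 + 12×3 = 46
  Shipping 448, fixed 379 → total 827.
  Any other capacity-feasible assignment to {A, B} ships for at least 448.
Compare {A, B, C}: its best feasible assignment gives total 1027.
Every other set of open sites that can feasibly serve all demand totals ≥ 1027 even under its best assignment. Minimum: 827.

827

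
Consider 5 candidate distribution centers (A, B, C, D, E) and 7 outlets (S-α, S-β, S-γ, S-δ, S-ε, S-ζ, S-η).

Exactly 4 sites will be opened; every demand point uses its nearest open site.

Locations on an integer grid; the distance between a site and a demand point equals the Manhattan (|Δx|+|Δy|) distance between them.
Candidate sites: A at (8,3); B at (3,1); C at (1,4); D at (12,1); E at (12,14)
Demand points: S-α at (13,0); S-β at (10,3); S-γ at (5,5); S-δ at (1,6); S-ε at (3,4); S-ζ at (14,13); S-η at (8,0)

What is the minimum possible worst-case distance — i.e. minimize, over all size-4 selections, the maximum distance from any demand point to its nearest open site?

5

Open {A, C, D, E}.
  Farthest demand point is S-γ at distance 5 (to A); all others are ≤ 5.
With {B, C, D, E} the worst case is 5.
With {A, B, D, E} the worst case is 7.
No size-4 selection achieves below 5.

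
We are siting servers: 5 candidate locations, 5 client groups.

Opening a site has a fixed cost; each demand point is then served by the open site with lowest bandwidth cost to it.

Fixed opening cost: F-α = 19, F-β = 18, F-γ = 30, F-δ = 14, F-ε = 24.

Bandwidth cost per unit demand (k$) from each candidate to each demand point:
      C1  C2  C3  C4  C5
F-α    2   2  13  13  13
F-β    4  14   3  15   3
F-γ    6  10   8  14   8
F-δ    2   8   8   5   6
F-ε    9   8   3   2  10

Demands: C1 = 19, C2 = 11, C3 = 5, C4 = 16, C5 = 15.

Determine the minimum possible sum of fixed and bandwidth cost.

213

Open {F-α, F-β, F-ε}: assign each demand point to its cheapest open site.
  C1→F-α 19×2=38, C2→F-α 11×2=22, C3→F-β 5×3=15, C4→F-ε 16×2=32, C5→F-β 15×3=45
  bandwidth cost 152, fixed 61 → total 213.
Compare {F-α, F-β, F-δ, F-ε}: bandwidth cost 152 + fixed 75 = 227.
Compare {F-α, F-β, F-γ, F-ε}: bandwidth cost 152 + fixed 91 = 243.
Compare {F-α, F-β, F-δ}: bandwidth cost 200 + fixed 51 = 251.
All other subsets cost ≥ 227. Minimum total cost: 213.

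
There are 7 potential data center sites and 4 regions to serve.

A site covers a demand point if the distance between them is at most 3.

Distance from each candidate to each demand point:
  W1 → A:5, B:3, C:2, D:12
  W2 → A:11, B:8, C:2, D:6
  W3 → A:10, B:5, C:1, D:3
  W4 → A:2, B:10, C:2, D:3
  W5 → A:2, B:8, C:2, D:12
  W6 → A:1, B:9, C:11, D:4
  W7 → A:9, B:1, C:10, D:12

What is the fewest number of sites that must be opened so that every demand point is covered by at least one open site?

Coverage sets (demand points within 3 of each site):
  W1: {B, C}
  W2: {C}
  W3: {C, D}
  W4: {A, C, D}
  W5: {A, C}
  W6: {A}
  W7: {B}
No single site covers all 4 demand points.
But {W1, W4} covers everything, so the minimum is 2.

2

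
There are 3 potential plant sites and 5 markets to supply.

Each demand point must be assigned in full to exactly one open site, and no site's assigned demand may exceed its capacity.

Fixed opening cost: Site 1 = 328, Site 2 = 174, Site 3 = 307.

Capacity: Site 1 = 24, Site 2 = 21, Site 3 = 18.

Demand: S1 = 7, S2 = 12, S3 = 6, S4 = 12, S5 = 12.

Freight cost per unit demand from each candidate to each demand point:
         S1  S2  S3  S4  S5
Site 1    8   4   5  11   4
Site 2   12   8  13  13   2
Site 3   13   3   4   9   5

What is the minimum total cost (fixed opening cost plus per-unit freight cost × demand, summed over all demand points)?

Open {Site 1, Site 2, Site 3}; cheapest assignment that respects the capacities:
  Site 1 (cap 24, load 19): S1, S2 — cost 7×8 + 12×4 = 104
  Site 2 (cap 21, load 12): S5 — cost 12×2 = 24
  Site 3 (cap 18, load 18): S3, S4 — cost 6×4 + 12×9 = 132
  Shipping 260, fixed 809 → total 1069.
  Any other capacity-feasible assignment to {Site 1, Site 2, Site 3} ships for at least 260.
Total demand is 49 and no other set of sites has combined capacity ≥ 49, so {Site 1, Site 2, Site 3} is the only feasible choice of open sites. Minimum: 1069.

1069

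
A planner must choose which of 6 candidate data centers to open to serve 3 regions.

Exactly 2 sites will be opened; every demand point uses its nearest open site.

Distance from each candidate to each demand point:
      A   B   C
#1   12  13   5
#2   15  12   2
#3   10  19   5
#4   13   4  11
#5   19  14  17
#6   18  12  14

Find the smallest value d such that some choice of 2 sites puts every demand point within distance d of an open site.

Open {#3, #4}.
  Farthest demand point is A at distance 10 (to #3); all others are ≤ 10.
With {#1, #2} the worst case is 12.
With {#1, #4} the worst case is 12.
No size-2 selection achieves below 10.

10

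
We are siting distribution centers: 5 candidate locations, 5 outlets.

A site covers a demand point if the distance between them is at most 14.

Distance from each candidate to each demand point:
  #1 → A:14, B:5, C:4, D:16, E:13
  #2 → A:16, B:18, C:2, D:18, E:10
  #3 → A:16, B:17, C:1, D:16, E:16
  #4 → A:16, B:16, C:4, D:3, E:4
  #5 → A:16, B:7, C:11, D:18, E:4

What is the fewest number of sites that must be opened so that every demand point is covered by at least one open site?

Coverage sets (demand points within 14 of each site):
  #1: {A, B, C, E}
  #2: {C, E}
  #3: {C}
  #4: {C, D, E}
  #5: {B, C, E}
No single site covers all 5 demand points.
But {#1, #4} covers everything, so the minimum is 2.

2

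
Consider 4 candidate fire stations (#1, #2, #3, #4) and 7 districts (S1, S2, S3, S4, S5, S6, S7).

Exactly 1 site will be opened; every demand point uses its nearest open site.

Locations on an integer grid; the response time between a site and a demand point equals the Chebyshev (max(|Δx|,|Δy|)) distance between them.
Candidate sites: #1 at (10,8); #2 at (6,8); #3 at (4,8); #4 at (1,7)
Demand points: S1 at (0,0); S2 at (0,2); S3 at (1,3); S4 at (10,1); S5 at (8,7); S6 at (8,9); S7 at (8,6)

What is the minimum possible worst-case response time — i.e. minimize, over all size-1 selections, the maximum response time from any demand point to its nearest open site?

Open {#2}.
  Farthest demand point is S1 at response time 8 (to #2); all others are ≤ 8.
With {#3} the worst case is 8.
With {#4} the worst case is 9.
No size-1 selection achieves below 8.

8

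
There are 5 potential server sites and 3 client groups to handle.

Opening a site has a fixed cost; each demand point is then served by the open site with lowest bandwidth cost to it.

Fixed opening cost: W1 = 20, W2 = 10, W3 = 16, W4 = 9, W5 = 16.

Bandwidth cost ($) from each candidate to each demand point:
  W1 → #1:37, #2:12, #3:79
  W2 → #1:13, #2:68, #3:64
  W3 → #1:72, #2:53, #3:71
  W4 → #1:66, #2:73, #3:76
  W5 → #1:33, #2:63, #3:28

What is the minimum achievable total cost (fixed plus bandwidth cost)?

99

Open {W1, W2, W5}: assign each demand point to its cheapest open site.
  #1→W2 13, #2→W1 12, #3→W5 28
  bandwidth cost 53, fixed 46 → total 99.
Compare {W1, W2, W4, W5}: bandwidth cost 53 + fixed 55 = 108.
Compare {W1, W5}: bandwidth cost 73 + fixed 36 = 109.
Compare {W1, W2, W3, W5}: bandwidth cost 53 + fixed 62 = 115.
All other subsets cost ≥ 108. Minimum total cost: 99.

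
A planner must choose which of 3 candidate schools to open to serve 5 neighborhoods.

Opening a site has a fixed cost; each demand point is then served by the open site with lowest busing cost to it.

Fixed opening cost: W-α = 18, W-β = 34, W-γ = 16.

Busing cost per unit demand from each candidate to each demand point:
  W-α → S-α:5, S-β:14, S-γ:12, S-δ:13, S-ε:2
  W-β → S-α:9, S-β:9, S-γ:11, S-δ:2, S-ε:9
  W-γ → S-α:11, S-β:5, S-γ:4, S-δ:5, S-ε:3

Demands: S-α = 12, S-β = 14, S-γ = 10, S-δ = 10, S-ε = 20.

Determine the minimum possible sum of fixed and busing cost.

Open {W-α, W-γ}: assign each demand point to its cheapest open site.
  S-α→W-α 12×5=60, S-β→W-γ 14×5=70, S-γ→W-γ 10×4=40, S-δ→W-γ 10×5=50, S-ε→W-α 20×2=40
  busing cost 260, fixed 34 → total 294.
Compare {W-α, W-β, W-γ}: busing cost 230 + fixed 68 = 298.
Compare {W-β, W-γ}: busing cost 298 + fixed 50 = 348.
Compare {W-γ}: busing cost 352 + fixed 16 = 368.
All other subsets cost ≥ 298. Minimum total cost: 294.

294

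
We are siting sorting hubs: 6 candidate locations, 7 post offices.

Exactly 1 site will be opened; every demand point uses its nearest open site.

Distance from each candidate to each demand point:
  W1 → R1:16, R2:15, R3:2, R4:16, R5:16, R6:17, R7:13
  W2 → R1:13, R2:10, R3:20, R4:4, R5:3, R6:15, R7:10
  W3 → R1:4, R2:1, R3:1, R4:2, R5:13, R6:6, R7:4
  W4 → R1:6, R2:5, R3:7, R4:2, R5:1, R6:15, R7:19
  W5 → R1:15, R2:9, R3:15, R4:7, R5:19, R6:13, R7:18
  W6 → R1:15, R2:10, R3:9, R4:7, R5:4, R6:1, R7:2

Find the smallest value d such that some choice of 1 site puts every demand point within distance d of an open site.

13

Open {W3}.
  Farthest demand point is R5 at distance 13 (to W3); all others are ≤ 13.
With {W6} the worst case is 15.
With {W1} the worst case is 17.
No size-1 selection achieves below 13.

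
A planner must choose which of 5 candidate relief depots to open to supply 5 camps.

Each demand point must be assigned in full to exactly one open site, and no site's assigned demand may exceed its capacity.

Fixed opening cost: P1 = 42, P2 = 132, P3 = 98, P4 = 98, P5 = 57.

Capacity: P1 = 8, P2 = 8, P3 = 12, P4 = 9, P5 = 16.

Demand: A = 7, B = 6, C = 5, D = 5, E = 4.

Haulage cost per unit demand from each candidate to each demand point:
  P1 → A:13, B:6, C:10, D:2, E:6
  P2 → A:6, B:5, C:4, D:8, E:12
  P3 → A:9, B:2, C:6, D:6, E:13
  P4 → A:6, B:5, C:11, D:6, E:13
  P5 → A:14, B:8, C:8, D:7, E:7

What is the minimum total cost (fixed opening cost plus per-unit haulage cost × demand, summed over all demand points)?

358

Open {P3, P5}; cheapest assignment that respects the capacities:
  P3 (cap 12, load 11): B, C — cost 6×2 + 5×6 = 42
  P5 (cap 16, load 16): A, D, E — cost 7×14 + 5×7 + 4×7 = 161
  Shipping 203, fixed 155 → total 358.
  Any other capacity-feasible assignment to {P3, P5} ships for at least 203.
Compare {P1, P4, P5}: its best feasible assignment gives total 365.
Compare {P1, P3, P5}: its best feasible assignment gives total 375.
Every other set of open sites that can feasibly serve all demand totals ≥ 365 even under its best assignment. Minimum: 358.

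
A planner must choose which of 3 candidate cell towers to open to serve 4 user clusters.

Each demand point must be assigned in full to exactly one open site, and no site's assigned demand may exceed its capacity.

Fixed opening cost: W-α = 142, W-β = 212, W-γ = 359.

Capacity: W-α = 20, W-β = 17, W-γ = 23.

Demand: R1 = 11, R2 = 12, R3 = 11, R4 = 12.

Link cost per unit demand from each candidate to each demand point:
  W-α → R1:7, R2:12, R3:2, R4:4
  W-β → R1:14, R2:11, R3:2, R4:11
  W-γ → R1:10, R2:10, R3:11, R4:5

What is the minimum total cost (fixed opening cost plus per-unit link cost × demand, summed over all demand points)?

Open {W-α, W-β, W-γ}; cheapest assignment that respects the capacities:
  W-α (cap 20, load 12): R4 — cost 12×4 = 48
  W-β (cap 17, load 11): R3 — cost 11×2 = 22
  W-γ (cap 23, load 23): R1, R2 — cost 11×10 + 12×10 = 230
  Shipping 300, fixed 713 → total 1013.
  Any other capacity-feasible assignment to {W-α, W-β, W-γ} ships for at least 300.
Total demand is 46 and no other set of sites has combined capacity ≥ 46, so {W-α, W-β, W-γ} is the only feasible choice of open sites. Minimum: 1013.

1013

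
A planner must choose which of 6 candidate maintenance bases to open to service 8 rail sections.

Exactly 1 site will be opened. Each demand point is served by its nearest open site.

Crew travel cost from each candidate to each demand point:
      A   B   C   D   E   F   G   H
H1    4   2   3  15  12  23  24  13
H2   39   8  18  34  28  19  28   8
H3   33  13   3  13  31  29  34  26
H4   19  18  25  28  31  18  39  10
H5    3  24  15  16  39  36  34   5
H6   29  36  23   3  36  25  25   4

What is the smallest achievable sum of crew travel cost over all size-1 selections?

Open {H1}.
  A→H1 4, B→H1 2, C→H1 3, D→H1 15, E→H1 12, F→H1 23, G→H1 24, H→H1 13  ⇒ total 96.
Compare {H5}: total 172.
Compare {H6}: total 181.
No size-1 selection does better; minimum is 96.

96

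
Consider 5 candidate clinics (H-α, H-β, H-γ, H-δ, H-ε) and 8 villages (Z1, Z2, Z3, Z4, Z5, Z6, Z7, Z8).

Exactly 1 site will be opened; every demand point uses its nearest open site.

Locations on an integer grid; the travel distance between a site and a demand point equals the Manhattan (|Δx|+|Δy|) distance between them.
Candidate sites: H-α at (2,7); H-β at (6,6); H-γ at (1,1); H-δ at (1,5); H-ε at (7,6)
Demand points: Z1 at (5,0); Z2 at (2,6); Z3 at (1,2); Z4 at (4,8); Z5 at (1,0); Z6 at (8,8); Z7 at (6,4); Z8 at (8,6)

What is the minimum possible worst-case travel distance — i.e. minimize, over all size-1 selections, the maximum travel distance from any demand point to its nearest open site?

10

Open {H-α}.
  Farthest demand point is Z1 at travel distance 10 (to H-α); all others are ≤ 10.
With {H-δ} the worst case is 10.
With {H-β} the worst case is 11.
No size-1 selection achieves below 10.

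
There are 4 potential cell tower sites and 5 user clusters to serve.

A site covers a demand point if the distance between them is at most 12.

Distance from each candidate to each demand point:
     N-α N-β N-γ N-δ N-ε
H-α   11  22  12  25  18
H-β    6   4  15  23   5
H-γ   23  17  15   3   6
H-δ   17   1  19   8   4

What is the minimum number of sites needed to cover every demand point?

2

Coverage sets (demand points within 12 of each site):
  H-α: {N-α, N-γ}
  H-β: {N-α, N-β, N-ε}
  H-γ: {N-δ, N-ε}
  H-δ: {N-β, N-δ, N-ε}
No single site covers all 5 demand points.
But {H-α, H-δ} covers everything, so the minimum is 2.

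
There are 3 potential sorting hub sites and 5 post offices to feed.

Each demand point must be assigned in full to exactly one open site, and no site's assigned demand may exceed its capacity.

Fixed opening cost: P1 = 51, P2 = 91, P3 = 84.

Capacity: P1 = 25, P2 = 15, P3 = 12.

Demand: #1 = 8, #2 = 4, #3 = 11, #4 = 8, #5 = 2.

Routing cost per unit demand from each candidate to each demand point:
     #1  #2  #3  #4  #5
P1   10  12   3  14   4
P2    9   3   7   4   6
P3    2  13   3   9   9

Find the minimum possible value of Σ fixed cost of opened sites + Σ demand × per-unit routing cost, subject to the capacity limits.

Open {P1, P2}; cheapest assignment that respects the capacities:
  P1 (cap 25, load 21): #1, #3, #5 — cost 8×10 + 11×3 + 2×4 = 121
  P2 (cap 15, load 12): #2, #4 — cost 4×3 + 8×4 = 44
  Shipping 165, fixed 142 → total 307.
  Any other capacity-feasible assignment to {P1, P2} ships for at least 165.
Compare {P1, P2, P3}: its best feasible assignment gives total 327.
Compare {P1, P3}: its best feasible assignment gives total 352.
Every other set of open sites that can feasibly serve all demand totals ≥ 327 even under its best assignment. Minimum: 307.

307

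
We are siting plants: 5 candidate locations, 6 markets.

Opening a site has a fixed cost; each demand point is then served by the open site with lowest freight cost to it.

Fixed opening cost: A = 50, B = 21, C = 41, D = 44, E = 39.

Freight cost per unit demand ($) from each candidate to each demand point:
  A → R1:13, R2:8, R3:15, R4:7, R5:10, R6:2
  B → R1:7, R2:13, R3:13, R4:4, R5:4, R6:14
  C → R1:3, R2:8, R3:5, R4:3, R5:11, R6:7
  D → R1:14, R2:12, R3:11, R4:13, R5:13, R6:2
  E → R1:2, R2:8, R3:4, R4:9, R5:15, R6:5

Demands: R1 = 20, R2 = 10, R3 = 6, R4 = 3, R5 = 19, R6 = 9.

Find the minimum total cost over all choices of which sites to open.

Open {B, E}: assign each demand point to its cheapest open site.
  R1→E 20×2=40, R2→E 10×8=80, R3→E 6×4=24, R4→B 3×4=12, R5→B 19×4=76, R6→E 9×5=45
  freight cost 277, fixed 60 → total 337.
Compare {B, D, E}: freight cost 250 + fixed 104 = 354.
Compare {A, B, E}: freight cost 250 + fixed 110 = 360.
Compare {B, C, E}: freight cost 274 + fixed 101 = 375.
All other subsets cost ≥ 354. Minimum total cost: 337.

337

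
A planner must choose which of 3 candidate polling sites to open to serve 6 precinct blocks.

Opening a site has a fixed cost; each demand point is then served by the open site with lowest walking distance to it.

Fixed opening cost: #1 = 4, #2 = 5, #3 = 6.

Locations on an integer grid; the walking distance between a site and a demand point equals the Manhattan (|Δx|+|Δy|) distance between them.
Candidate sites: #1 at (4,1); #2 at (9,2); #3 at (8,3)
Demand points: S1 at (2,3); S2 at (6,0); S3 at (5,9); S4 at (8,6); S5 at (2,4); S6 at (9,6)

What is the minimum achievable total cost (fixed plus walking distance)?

Open {#1, #3}: assign each demand point to its cheapest open site.
  S1→#1 4, S2→#1 3, S3→#1 9, S4→#3 3, S5→#1 5, S6→#3 4
  walking distance 28, fixed 10 → total 38.
Compare {#1, #2}: walking distance 30 + fixed 9 = 39.
Compare {#3}: walking distance 34 + fixed 6 = 40.
Compare {#1, #2, #3}: walking distance 28 + fixed 15 = 43.
All other subsets cost ≥ 39. Minimum total cost: 38.

38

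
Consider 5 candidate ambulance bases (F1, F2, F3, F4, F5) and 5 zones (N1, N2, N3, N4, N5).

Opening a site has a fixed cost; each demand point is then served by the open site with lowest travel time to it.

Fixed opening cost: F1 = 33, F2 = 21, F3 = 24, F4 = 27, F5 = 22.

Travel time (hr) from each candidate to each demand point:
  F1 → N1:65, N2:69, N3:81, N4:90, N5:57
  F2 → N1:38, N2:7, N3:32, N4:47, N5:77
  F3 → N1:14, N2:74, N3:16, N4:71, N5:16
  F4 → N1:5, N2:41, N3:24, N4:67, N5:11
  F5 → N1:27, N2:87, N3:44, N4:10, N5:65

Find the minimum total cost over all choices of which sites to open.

127

Open {F2, F4, F5}: assign each demand point to its cheapest open site.
  N1→F4 5, N2→F2 7, N3→F4 24, N4→F5 10, N5→F4 11
  travel time 57, fixed 70 → total 127.
Compare {F2, F3, F5}: travel time 63 + fixed 67 = 130.
Compare {F4, F5}: travel time 91 + fixed 49 = 140.
Compare {F2, F4}: travel time 94 + fixed 48 = 142.
All other subsets cost ≥ 130. Minimum total cost: 127.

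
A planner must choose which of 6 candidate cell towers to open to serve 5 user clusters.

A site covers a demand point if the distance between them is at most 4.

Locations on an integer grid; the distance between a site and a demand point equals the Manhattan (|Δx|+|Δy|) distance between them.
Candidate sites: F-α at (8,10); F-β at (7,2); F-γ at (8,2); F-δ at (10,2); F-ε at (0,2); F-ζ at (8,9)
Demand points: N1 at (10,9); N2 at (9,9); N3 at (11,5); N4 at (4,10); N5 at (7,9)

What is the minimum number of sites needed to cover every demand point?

Coverage sets (demand points within 4 of each site):
  F-α: {N1, N2, N4, N5}
  F-β: {}
  F-γ: {}
  F-δ: {N3}
  F-ε: {}
  F-ζ: {N1, N2, N5}
No single site covers all 5 demand points.
But {F-α, F-δ} covers everything, so the minimum is 2.

2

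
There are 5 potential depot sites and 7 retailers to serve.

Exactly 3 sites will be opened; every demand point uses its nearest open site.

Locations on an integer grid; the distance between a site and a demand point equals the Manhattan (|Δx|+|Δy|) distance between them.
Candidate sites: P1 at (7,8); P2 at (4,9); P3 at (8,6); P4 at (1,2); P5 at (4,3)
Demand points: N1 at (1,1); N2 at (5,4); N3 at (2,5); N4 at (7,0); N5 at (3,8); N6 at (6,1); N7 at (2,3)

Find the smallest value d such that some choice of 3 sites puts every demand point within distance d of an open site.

6

Open {P1, P2, P5}.
  Farthest demand point is N4 at distance 6 (to P5); all others are ≤ 6.
With {P1, P3, P5} the worst case is 6.
With {P1, P4, P5} the worst case is 6.
No size-3 selection achieves below 6.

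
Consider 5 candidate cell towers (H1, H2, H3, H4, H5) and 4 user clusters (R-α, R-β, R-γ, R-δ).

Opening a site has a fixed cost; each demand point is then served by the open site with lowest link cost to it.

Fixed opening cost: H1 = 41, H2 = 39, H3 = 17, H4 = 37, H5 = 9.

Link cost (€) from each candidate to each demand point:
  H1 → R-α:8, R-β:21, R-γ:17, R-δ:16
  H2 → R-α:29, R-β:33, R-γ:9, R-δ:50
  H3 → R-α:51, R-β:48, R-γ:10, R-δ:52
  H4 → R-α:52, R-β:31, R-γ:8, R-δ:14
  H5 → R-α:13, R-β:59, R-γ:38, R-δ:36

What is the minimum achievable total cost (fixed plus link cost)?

Open {H1}: assign each demand point to its cheapest open site.
  R-α→H1 8, R-β→H1 21, R-γ→H1 17, R-δ→H1 16
  link cost 62, fixed 41 → total 103.
Compare {H1, H5}: link cost 62 + fixed 50 = 112.
Compare {H4, H5}: link cost 66 + fixed 46 = 112.
Compare {H1, H3}: link cost 55 + fixed 58 = 113.
All other subsets cost ≥ 112. Minimum total cost: 103.

103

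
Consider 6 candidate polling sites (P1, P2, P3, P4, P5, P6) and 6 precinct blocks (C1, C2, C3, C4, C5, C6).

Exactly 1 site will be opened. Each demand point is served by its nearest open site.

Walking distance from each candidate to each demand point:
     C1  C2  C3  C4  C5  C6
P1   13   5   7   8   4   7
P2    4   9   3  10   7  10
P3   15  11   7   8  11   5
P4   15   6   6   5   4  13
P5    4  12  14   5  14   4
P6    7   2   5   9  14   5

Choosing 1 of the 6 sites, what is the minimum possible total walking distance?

Open {P6}.
  C1→P6 7, C2→P6 2, C3→P6 5, C4→P6 9, C5→P6 14, C6→P6 5  ⇒ total 42.
Compare {P2}: total 43.
Compare {P1}: total 44.
No size-1 selection does better; minimum is 42.

42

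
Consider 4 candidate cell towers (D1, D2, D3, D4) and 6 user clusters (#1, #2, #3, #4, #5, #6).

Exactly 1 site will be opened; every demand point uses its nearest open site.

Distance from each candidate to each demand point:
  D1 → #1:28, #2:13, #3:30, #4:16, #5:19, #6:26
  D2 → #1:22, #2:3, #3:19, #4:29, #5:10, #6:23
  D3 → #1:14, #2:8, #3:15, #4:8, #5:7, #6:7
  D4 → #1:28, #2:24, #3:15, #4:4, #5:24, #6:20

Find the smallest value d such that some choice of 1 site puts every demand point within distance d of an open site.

Open {D3}.
  Farthest demand point is #3 at distance 15 (to D3); all others are ≤ 15.
With {D4} the worst case is 28.
With {D2} the worst case is 29.
No size-1 selection achieves below 15.

15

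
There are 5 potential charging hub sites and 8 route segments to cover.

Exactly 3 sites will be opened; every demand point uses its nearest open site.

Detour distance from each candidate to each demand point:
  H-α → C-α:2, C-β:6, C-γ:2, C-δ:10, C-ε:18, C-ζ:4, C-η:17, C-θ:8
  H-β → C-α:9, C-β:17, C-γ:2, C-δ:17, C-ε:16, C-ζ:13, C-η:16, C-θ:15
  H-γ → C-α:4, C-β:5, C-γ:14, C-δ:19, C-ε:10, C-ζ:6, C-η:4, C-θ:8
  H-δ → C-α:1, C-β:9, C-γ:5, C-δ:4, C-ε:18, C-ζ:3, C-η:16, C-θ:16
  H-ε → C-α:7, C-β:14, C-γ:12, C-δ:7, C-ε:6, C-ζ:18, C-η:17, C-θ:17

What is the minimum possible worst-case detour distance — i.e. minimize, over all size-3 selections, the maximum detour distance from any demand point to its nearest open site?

Open {H-α, H-γ, H-ε}.
  Farthest demand point is C-θ at detour distance 8 (to H-α); all others are ≤ 8.
With {H-β, H-γ, H-ε} the worst case is 8.
With {H-γ, H-δ, H-ε} the worst case is 8.
No size-3 selection achieves below 8.

8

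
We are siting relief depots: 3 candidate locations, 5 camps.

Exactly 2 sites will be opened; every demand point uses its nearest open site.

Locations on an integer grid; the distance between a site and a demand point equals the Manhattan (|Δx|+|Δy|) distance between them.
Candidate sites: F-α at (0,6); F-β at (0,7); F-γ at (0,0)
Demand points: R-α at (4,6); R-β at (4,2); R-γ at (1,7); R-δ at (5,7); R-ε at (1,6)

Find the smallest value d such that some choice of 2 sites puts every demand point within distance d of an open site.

6

Open {F-α, F-γ}.
  Farthest demand point is R-β at distance 6 (to F-γ); all others are ≤ 6.
With {F-β, F-γ} the worst case is 6.
With {F-α, F-β} the worst case is 8.
No size-2 selection achieves below 6.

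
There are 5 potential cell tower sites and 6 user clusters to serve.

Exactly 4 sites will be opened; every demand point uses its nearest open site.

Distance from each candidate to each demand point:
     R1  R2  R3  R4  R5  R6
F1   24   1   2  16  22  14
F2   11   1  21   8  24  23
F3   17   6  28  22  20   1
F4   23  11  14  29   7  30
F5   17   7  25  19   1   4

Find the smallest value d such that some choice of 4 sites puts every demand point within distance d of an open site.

11

Open {F1, F2, F3, F4}.
  Farthest demand point is R1 at distance 11 (to F2); all others are ≤ 11.
With {F1, F2, F3, F5} the worst case is 11.
With {F1, F2, F4, F5} the worst case is 11.
No size-4 selection achieves below 11.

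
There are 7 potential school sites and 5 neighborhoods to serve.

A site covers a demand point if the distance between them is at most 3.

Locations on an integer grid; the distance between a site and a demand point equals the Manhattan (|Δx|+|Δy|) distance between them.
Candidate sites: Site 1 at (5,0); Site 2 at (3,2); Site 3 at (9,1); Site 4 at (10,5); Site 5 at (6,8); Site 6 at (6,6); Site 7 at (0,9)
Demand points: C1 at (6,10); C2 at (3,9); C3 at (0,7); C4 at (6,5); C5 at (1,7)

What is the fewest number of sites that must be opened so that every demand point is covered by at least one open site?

Coverage sets (demand points within 3 of each site):
  Site 1: {}
  Site 2: {}
  Site 3: {}
  Site 4: {}
  Site 5: {C1, C4}
  Site 6: {C4}
  Site 7: {C2, C3, C5}
No single site covers all 5 demand points.
But {Site 5, Site 7} covers everything, so the minimum is 2.

2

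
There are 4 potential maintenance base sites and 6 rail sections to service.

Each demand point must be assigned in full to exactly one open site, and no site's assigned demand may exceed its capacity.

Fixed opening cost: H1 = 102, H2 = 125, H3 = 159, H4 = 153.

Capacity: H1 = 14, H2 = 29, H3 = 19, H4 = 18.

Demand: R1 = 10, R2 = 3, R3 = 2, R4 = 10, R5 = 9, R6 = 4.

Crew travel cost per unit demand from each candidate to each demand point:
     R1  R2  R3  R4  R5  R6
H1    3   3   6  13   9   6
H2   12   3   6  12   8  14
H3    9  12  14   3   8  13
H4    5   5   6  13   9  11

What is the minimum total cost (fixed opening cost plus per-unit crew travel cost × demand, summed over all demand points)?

494

Open {H1, H2}; cheapest assignment that respects the capacities:
  H1 (cap 14, load 14): R1, R6 — cost 10×3 + 4×6 = 54
  H2 (cap 29, load 24): R2, R3, R4, R5 — cost 3×3 + 2×6 + 10×12 + 9×8 = 213
  Shipping 267, fixed 227 → total 494.
  Any other capacity-feasible assignment to {H1, H2} ships for at least 267.
Compare {H1, H2, H3}: its best feasible assignment gives total 563.
Compare {H2, H3}: its best feasible assignment gives total 579.
Every other set of open sites that can feasibly serve all demand totals ≥ 563 even under its best assignment. Minimum: 494.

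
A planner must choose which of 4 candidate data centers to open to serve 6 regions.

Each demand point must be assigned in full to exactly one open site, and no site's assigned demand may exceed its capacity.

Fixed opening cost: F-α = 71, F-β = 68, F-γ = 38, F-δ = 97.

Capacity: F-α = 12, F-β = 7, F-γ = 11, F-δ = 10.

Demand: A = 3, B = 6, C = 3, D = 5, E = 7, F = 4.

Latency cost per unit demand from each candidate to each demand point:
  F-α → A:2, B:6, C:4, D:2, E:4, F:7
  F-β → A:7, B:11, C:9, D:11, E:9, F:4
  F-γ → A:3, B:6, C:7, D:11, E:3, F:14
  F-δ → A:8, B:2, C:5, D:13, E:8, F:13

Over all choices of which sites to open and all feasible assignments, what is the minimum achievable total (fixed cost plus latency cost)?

Open {F-α, F-β, F-γ}; cheapest assignment that respects the capacities:
  F-α (cap 12, load 11): B, D — cost 6×6 + 5×2 = 46
  F-β (cap 7, load 7): C, F — cost 3×9 + 4×4 = 43
  F-γ (cap 11, load 10): A, E — cost 3×3 + 7×3 = 30
  Shipping 119, fixed 177 → total 296.
  Any other capacity-feasible assignment to {F-α, F-β, F-γ} ships for at least 119.
Compare {F-α, F-γ, F-δ}: its best feasible assignment gives total 298.
Compare {F-α, F-β, F-δ}: its best feasible assignment gives total 338.
Every other set of open sites that can feasibly serve all demand totals ≥ 298 even under its best assignment. Minimum: 296.

296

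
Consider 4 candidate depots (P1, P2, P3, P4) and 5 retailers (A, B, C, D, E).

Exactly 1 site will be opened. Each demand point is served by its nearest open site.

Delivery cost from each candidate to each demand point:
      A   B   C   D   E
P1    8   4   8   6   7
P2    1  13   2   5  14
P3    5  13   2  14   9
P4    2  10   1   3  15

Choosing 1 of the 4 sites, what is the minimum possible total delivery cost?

Open {P4}.
  A→P4 2, B→P4 10, C→P4 1, D→P4 3, E→P4 15  ⇒ total 31.
Compare {P1}: total 33.
Compare {P2}: total 35.
No size-1 selection does better; minimum is 31.

31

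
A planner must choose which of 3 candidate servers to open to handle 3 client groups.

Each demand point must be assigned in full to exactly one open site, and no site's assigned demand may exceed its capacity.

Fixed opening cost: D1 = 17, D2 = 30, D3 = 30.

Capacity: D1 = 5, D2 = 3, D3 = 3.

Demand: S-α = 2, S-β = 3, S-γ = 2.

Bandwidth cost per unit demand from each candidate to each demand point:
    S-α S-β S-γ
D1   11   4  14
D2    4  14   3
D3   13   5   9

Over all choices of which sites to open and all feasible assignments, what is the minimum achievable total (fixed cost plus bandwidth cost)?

Open {D1, D2}; cheapest assignment that respects the capacities:
  D1 (cap 5, load 5): S-α, S-β — cost 2×11 + 3×4 = 34
  D2 (cap 3, load 2): S-γ — cost 2×3 = 6
  Shipping 40, fixed 47 → total 87.
  Any other capacity-feasible assignment to {D1, D2} ships for at least 40.
Compare {D1, D3}: its best feasible assignment gives total 99.
Compare {D1, D2, D3}: its best feasible assignment gives total 115.
Every other set of open sites that can feasibly serve all demand totals ≥ 99 even under its best assignment. Minimum: 87.

87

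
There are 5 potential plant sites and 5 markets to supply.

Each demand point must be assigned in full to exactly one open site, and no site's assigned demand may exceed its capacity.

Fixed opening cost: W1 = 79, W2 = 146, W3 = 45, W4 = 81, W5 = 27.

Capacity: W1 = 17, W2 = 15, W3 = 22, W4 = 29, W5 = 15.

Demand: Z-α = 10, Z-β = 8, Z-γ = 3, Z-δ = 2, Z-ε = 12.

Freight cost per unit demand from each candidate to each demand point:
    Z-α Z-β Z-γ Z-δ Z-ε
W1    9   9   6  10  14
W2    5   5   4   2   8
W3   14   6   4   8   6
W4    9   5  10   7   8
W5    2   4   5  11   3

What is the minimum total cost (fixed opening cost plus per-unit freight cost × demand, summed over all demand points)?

Open {W3, W5}; cheapest assignment that respects the capacities:
  W3 (cap 22, load 22): Z-β, Z-δ, Z-ε — cost 8×6 + 2×8 + 12×6 = 136
  W5 (cap 15, load 13): Z-α, Z-γ — cost 10×2 + 3×5 = 35
  Shipping 171, fixed 72 → total 243.
  Any other capacity-feasible assignment to {W3, W5} ships for at least 171.
Compare {W4, W5}: its best feasible assignment gives total 293.
Compare {W3, W4, W5}: its best feasible assignment gives total 311.
Every other set of open sites that can feasibly serve all demand totals ≥ 293 even under its best assignment. Minimum: 243.

243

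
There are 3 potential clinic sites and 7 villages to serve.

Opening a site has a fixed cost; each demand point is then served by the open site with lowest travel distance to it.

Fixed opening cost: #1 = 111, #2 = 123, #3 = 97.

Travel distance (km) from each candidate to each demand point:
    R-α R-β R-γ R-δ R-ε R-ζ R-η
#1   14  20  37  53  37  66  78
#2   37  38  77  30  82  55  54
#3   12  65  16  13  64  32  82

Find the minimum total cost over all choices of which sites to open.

Open {#3}: assign each demand point to its cheapest open site.
  R-α→#3 12, R-β→#3 65, R-γ→#3 16, R-δ→#3 13, R-ε→#3 64, R-ζ→#3 32, R-η→#3 82
  travel distance 284, fixed 97 → total 381.
Compare {#1}: travel distance 305 + fixed 111 = 416.
Compare {#1, #3}: travel distance 208 + fixed 208 = 416.
Compare {#2, #3}: travel distance 229 + fixed 220 = 449.
All other subsets cost ≥ 416. Minimum total cost: 381.

381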